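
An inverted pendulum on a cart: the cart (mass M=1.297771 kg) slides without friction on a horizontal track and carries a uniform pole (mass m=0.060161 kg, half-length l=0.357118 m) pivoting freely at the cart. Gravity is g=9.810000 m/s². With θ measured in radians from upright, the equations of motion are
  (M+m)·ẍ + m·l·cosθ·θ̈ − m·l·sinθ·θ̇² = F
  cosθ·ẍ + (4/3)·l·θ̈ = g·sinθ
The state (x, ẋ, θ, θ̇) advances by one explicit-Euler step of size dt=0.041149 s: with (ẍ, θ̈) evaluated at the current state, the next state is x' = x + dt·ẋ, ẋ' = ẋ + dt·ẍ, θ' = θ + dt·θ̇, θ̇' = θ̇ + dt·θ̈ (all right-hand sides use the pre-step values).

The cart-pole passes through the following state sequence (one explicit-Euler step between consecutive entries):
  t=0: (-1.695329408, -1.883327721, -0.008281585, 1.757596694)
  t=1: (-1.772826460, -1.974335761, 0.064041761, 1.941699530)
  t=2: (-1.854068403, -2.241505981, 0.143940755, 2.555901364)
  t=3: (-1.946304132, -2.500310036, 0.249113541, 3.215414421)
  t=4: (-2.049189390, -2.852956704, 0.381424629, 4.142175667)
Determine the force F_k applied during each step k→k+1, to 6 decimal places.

F_0 = -2.906629 N
F_1 = -8.501871 N
F_2 = -8.219979 N
F_3 = -11.223292 N

step 0→1:
  ẍ = (ẋ'−ẋ)/dt = (-1.974335761−-1.883327721)/0.041149 = -2.211671
  θ̈ = (θ̇'−θ̇)/dt = (1.941699530−1.757596694)/0.041149 = 4.474054
  sinθ=-0.008281, cosθ=0.999966
  F = (M+m)·ẍ + m·l·cosθ·θ̈ − m·l·sinθ·θ̇² = -3.003298 + 0.096120 − -0.000550 = -2.906629
step 1→2:
  ẍ = (ẋ'−ẋ)/dt = (-2.241505981−-1.974335761)/0.041149 = -6.492751
  θ̈ = (θ̇'−θ̇)/dt = (2.555901364−1.941699530)/0.041149 = 14.926288
  sinθ=0.063998, cosθ=0.997950
  F = (M+m)·ẍ + m·l·cosθ·θ̈ − m·l·sinθ·θ̇² = -8.816715 + 0.320028 − 0.005184 = -8.501871
step 2→3:
  ẍ = (ẋ'−ẋ)/dt = (-2.500310036−-2.241505981)/0.041149 = -6.289437
  θ̈ = (θ̇'−θ̇)/dt = (3.215414421−2.555901364)/0.041149 = 16.027438
  sinθ=0.143444, cosθ=0.989658
  F = (M+m)·ẍ + m·l·cosθ·θ̈ − m·l·sinθ·θ̇² = -8.540628 + 0.340782 − 0.020133 = -8.219979
step 3→4:
  ẍ = (ẋ'−ẋ)/dt = (-2.852956704−-2.500310036)/0.041149 = -8.569994
  θ̈ = (θ̇'−θ̇)/dt = (4.142175667−3.215414421)/0.041149 = 22.522084
  sinθ=0.246545, cosθ=0.969131
  F = (M+m)·ẍ + m·l·cosθ·θ̈ − m·l·sinθ·θ̇² = -11.637469 + 0.468941 − 0.054764 = -11.223292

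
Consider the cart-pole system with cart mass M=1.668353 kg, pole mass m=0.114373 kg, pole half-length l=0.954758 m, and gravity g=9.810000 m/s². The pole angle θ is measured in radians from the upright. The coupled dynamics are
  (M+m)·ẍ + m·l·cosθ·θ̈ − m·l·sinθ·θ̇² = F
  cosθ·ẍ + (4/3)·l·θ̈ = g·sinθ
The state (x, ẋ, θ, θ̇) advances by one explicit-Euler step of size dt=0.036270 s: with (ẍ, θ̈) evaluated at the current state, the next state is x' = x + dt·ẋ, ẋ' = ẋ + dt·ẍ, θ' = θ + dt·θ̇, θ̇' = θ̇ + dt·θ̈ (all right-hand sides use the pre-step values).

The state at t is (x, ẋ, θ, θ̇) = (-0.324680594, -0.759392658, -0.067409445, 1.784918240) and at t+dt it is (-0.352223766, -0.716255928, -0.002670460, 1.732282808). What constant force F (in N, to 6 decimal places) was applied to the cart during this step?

ẍ = (ẋ'−ẋ)/dt = (-0.716255928−-0.759392658)/0.036270 = 1.189323
θ̈ = (θ̇'−θ̇)/dt = (1.732282808−1.784918240)/0.036270 = -1.451211
sinθ=-0.067358, cosθ=0.997729
F = (M+m)·ẍ + m·l·cosθ·θ̈ − m·l·sinθ·θ̇² = 2.120236 + -0.158110 − -0.023434 = 1.985560

F = 1.985560 N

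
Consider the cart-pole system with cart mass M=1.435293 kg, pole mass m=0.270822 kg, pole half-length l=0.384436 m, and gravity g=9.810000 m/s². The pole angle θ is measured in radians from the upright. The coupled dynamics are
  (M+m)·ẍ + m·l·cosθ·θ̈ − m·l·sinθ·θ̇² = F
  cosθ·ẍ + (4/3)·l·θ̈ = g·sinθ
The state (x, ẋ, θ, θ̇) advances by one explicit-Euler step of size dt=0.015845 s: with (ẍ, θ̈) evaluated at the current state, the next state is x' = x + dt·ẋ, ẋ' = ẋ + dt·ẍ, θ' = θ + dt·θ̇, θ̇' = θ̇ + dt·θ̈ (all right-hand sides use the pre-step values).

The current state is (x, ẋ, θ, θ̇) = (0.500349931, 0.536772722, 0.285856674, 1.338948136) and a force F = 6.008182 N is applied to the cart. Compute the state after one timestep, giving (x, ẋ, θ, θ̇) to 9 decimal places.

(0.508855095, 0.594365585, 0.307072307, 1.316658918)

sinθ=0.281979465, cosθ=0.959420440
temp = (F + m·l·θ̇²·sinθ)/(M+m) = (6.008182 + 0.052632377)/1.706115 = 3.552406712
θ̈ = (g·sinθ − cosθ·temp)/(l·(4/3 − m·cos²θ/(M+m))) = -1.406703586
ẍ = temp − m·l·θ̈·cosθ/(M+m) = 3.634765747
Euler: x'=0.500349931+0.015845·0.536772722=0.508855095, ẋ'=0.536772722+0.015845·3.634765747=0.594365585
       θ'=0.285856674+0.015845·1.338948136=0.307072307, θ̇'=1.338948136+0.015845·-1.406703586=1.316658918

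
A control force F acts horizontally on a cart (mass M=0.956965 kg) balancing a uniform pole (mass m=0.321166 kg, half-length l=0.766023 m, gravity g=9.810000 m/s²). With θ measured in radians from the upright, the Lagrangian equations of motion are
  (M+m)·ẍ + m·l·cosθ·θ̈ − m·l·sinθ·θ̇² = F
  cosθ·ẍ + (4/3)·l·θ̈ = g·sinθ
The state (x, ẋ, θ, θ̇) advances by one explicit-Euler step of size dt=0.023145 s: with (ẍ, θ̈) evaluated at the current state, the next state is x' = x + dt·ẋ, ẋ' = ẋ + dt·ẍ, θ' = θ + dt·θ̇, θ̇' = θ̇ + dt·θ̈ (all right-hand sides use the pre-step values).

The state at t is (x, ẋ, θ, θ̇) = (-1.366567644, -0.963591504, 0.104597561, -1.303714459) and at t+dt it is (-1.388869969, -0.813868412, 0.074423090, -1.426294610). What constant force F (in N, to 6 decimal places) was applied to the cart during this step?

F = 6.928617 N

ẍ = (ẋ'−ẋ)/dt = (-0.813868412−-0.963591504)/0.023145 = 6.468917
θ̈ = (θ̇'−θ̇)/dt = (-1.426294610−-1.303714459)/0.023145 = -5.296183
sinθ=0.104407, cosθ=0.994535
F = (M+m)·ẍ + m·l·cosθ·θ̈ − m·l·sinθ·θ̇² = 8.268124 + -1.295849 − 0.043658 = 6.928617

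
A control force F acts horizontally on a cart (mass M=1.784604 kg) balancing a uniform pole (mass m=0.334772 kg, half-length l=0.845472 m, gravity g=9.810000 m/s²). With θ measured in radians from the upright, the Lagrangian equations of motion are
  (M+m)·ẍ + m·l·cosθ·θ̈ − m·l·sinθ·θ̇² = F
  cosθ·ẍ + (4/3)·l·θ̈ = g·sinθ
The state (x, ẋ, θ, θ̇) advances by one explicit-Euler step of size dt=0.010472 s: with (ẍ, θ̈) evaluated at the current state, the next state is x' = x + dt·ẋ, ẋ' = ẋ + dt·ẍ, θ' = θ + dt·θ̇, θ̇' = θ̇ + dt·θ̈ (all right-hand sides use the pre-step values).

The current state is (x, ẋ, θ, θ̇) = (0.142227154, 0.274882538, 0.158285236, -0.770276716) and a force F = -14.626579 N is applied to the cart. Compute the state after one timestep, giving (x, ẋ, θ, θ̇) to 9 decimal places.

(0.145105724, 0.191177950, 0.150218898, -0.682588054)

sinθ=0.157625111, cosθ=0.987499025
temp = (F + m·l·θ̇²·sinθ)/(M+m) = (-14.626579 + 0.026470814)/2.119376 = -6.888871152
θ̈ = (g·sinθ − cosθ·temp)/(l·(4/3 − m·cos²θ/(M+m))) = 8.373630786
ẍ = temp − m·l·θ̈·cosθ/(M+m) = -7.993180701
Euler: x'=0.142227154+0.010472·0.274882538=0.145105724, ẋ'=0.274882538+0.010472·-7.993180701=0.191177950
       θ'=0.158285236+0.010472·-0.770276716=0.150218898, θ̇'=-0.770276716+0.010472·8.373630786=-0.682588054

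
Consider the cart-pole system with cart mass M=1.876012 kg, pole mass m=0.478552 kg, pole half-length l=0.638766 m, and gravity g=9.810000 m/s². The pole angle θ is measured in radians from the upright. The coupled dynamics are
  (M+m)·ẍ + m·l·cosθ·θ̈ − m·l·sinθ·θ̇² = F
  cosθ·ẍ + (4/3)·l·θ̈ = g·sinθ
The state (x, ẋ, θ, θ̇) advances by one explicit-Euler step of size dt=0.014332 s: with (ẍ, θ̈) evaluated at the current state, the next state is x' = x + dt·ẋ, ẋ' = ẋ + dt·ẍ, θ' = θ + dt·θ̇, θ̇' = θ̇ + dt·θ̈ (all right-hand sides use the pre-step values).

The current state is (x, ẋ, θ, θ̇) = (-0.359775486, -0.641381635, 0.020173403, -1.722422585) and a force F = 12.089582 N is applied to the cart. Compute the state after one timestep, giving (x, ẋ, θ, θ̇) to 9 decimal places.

(-0.368967768, -0.554943767, -0.004512357, -1.820561991)

sinθ=0.020172035, cosθ=0.999796524
temp = (F + m·l·θ̇²·sinθ)/(M+m) = (12.089582 + 0.018293637)/2.354564 = 5.142300501
θ̈ = (g·sinθ − cosθ·temp)/(l·(4/3 − m·cos²θ/(M+m))) = -6.847572262
ẍ = temp − m·l·θ̈·cosθ/(M+m) = 6.031109973
Euler: x'=-0.359775486+0.014332·-0.641381635=-0.368967768, ẋ'=-0.641381635+0.014332·6.031109973=-0.554943767
       θ'=0.020173403+0.014332·-1.722422585=-0.004512357, θ̇'=-1.722422585+0.014332·-6.847572262=-1.820561991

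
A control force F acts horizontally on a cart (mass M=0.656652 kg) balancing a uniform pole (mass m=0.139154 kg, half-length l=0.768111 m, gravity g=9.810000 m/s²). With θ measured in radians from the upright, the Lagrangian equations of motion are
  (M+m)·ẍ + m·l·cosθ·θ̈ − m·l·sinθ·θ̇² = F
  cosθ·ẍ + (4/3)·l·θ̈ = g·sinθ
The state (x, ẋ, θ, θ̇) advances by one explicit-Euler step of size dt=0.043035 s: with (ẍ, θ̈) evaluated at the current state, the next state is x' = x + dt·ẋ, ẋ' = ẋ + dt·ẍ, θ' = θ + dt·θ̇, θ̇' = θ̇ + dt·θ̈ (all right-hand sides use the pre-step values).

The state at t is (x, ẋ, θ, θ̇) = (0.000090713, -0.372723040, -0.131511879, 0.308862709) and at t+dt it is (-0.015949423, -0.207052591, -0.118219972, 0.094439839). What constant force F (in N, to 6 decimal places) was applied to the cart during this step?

ẍ = (ẋ'−ẋ)/dt = (-0.207052591−-0.372723040)/0.043035 = 3.849668
θ̈ = (θ̇'−θ̇)/dt = (0.094439839−0.308862709)/0.043035 = -4.982523
sinθ=-0.131133, cosθ=0.991365
F = (M+m)·ẍ + m·l·cosθ·θ̈ − m·l·sinθ·θ̇² = 3.063589 + -0.527962 − -0.001337 = 2.536964

F = 2.536964 N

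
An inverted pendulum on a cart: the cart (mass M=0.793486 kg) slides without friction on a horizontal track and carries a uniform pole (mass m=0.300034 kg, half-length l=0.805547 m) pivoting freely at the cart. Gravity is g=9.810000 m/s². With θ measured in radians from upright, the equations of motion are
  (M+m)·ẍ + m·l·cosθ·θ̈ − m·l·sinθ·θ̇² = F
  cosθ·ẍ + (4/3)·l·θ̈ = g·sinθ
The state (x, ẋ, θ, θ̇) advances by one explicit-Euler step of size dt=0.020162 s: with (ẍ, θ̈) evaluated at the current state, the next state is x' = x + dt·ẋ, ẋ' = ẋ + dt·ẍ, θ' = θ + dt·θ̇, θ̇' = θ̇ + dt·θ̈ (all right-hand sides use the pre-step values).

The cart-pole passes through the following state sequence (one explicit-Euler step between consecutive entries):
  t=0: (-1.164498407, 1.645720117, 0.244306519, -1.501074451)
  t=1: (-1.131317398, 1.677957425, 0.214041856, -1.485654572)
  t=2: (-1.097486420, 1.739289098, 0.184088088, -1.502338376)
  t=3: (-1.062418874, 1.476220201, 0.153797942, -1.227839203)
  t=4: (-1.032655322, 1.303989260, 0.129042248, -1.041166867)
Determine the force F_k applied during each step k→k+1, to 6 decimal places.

F_0 = 1.796075 N
F_1 = 3.017682 N
F_2 = -11.132885 N
F_3 = -7.185737 N

step 0→1:
  ẍ = (ẋ'−ẋ)/dt = (1.677957425−1.645720117)/0.020162 = 1.598914
  θ̈ = (θ̇'−θ̇)/dt = (-1.485654572−-1.501074451)/0.020162 = 0.764799
  sinθ=0.241883, cosθ=0.970305
  F = (M+m)·ẍ + m·l·cosθ·θ̈ − m·l·sinθ·θ̇² = 1.748445 + 0.179357 − 0.131726 = 1.796075
step 1→2:
  ẍ = (ẋ'−ẋ)/dt = (1.739289098−1.677957425)/0.020162 = 3.041944
  θ̈ = (θ̇'−θ̇)/dt = (-1.502338376−-1.485654572)/0.020162 = -0.827488
  sinθ=0.212411, cosθ=0.977180
  F = (M+m)·ẍ + m·l·cosθ·θ̈ − m·l·sinθ·θ̇² = 3.326427 + -0.195433 − 0.113312 = 3.017682
step 2→3:
  ẍ = (ẋ'−ẋ)/dt = (1.476220201−1.739289098)/0.020162 = -13.047758
  θ̈ = (θ̇'−θ̇)/dt = (-1.227839203−-1.502338376)/0.020162 = 13.614680
  sinθ=0.183050, cosθ=0.983104
  F = (M+m)·ẍ + m·l·cosθ·θ̈ − m·l·sinθ·θ̇² = -14.267984 + 3.234954 − 0.099854 = -11.132885
step 3→4:
  ẍ = (ẋ'−ẋ)/dt = (1.303989260−1.476220201)/0.020162 = -8.542354
  θ̈ = (θ̇'−θ̇)/dt = (-1.041166867−-1.227839203)/0.020162 = 9.258622
  sinθ=0.153192, cosθ=0.988196
  F = (M+m)·ẍ + m·l·cosθ·θ̈ − m·l·sinθ·θ̇² = -9.341235 + 2.211317 − 0.055819 = -7.185737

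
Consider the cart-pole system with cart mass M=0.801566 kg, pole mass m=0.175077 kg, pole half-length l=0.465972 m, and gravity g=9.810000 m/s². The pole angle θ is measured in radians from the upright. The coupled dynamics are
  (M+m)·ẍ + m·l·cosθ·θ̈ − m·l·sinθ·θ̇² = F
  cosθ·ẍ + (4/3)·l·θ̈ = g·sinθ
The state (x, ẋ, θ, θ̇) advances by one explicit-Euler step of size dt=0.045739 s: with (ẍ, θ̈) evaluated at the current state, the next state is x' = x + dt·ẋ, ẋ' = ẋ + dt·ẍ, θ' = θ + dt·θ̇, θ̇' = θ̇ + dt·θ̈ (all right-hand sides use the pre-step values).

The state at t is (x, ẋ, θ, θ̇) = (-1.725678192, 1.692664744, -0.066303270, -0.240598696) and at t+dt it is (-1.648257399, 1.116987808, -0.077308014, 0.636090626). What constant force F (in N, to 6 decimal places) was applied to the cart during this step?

F = -10.731597 N

ẍ = (ẋ'−ẋ)/dt = (1.116987808−1.692664744)/0.045739 = -12.586129
θ̈ = (θ̇'−θ̇)/dt = (0.636090626−-0.240598696)/0.045739 = 19.167217
sinθ=-0.066255, cosθ=0.997803
F = (M+m)·ẍ + m·l·cosθ·θ̈ − m·l·sinθ·θ̇² = -12.292154 + 1.560245 − -0.000313 = -10.731597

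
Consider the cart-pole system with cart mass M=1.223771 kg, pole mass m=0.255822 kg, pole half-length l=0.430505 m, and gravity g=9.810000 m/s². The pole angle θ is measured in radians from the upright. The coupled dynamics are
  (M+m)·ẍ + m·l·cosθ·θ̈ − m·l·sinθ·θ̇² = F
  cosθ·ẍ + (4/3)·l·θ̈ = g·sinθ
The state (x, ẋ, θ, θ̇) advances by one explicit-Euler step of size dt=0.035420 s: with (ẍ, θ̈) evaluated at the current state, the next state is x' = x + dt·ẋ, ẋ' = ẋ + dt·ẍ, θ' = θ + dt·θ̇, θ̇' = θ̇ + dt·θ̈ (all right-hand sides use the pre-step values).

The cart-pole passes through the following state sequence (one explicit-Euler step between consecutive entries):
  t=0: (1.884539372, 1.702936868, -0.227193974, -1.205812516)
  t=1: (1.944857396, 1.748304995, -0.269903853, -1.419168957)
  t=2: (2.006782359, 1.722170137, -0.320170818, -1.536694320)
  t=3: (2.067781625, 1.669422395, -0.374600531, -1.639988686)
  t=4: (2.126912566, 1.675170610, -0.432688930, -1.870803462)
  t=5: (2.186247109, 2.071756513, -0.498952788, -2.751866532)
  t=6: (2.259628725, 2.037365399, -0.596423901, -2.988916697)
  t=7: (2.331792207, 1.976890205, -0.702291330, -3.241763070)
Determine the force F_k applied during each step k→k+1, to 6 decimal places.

step 0→1:
  ẍ = (ẋ'−ẋ)/dt = (1.748304995−1.702936868)/0.035420 = 1.280862
  θ̈ = (θ̇'−θ̇)/dt = (-1.419168957−-1.205812516)/0.035420 = -6.023615
  sinθ=-0.225244, cosθ=0.974302
  F = (M+m)·ẍ + m·l·cosθ·θ̈ − m·l·sinθ·θ̇² = 1.895154 + -0.646349 − -0.036069 = 1.284874
step 1→2:
  ẍ = (ẋ'−ẋ)/dt = (1.722170137−1.748304995)/0.035420 = -0.737856
  θ̈ = (θ̇'−θ̇)/dt = (-1.536694320−-1.419168957)/0.035420 = -3.318051
  sinθ=-0.266639, cosθ=0.963797
  F = (M+m)·ẍ + m·l·cosθ·θ̈ − m·l·sinθ·θ̇² = -1.091727 + -0.352196 − -0.059144 = -1.384779
step 2→3:
  ẍ = (ẋ'−ẋ)/dt = (1.669422395−1.722170137)/0.035420 = -1.489208
  θ̈ = (θ̇'−θ̇)/dt = (-1.639988686−-1.536694320)/0.035420 = -2.916272
  sinθ=-0.314729, cosθ=0.949182
  F = (M+m)·ẍ + m·l·cosθ·θ̈ − m·l·sinθ·θ̇² = -2.203422 + -0.304855 − -0.081852 = -2.426425
step 3→4:
  ẍ = (ẋ'−ẋ)/dt = (1.675170610−1.669422395)/0.035420 = 0.162287
  θ̈ = (θ̇'−θ̇)/dt = (-1.870803462−-1.639988686)/0.035420 = -6.516510
  sinθ=-0.365901, cosθ=0.930654
  F = (M+m)·ẍ + m·l·cosθ·θ̈ − m·l·sinθ·θ̇² = 0.240119 + -0.667912 − -0.108383 = -0.319410
step 4→5:
  ẍ = (ẋ'−ẋ)/dt = (2.071756513−1.675170610)/0.035420 = 11.196666
  θ̈ = (θ̇'−θ̇)/dt = (-2.751866532−-1.870803462)/0.035420 = -24.874734
  sinθ=-0.419313, cosθ=0.907842
  F = (M+m)·ẍ + m·l·cosθ·θ̈ − m·l·sinθ·θ̇² = 16.566508 + -2.487050 − -0.161626 = 14.241084
step 5→6:
  ẍ = (ẋ'−ẋ)/dt = (2.037365399−2.071756513)/0.035420 = -0.970952
  θ̈ = (θ̇'−θ̇)/dt = (-2.988916697−-2.751866532)/0.035420 = -6.692551
  sinθ=-0.478506, cosθ=0.878084
  F = (M+m)·ẍ + m·l·cosθ·θ̈ − m·l·sinθ·θ̇² = -1.436614 + -0.647208 − -0.399079 = -1.684743
step 6→7:
  ẍ = (ẋ'−ẋ)/dt = (1.976890205−2.037365399)/0.035420 = -1.707374
  θ̈ = (θ̇'−θ̇)/dt = (-3.241763070−-2.988916697)/0.035420 = -7.138520
  sinθ=-0.561687, cosθ=0.827350
  F = (M+m)·ẍ + m·l·cosθ·θ̈ − m·l·sinθ·θ̇² = -2.526219 + -0.650449 − -0.552635 = -2.624033

F_0 = 1.284874 N
F_1 = -1.384779 N
F_2 = -2.426425 N
F_3 = -0.319410 N
F_4 = 14.241084 N
F_5 = -1.684743 N
F_6 = -2.624033 N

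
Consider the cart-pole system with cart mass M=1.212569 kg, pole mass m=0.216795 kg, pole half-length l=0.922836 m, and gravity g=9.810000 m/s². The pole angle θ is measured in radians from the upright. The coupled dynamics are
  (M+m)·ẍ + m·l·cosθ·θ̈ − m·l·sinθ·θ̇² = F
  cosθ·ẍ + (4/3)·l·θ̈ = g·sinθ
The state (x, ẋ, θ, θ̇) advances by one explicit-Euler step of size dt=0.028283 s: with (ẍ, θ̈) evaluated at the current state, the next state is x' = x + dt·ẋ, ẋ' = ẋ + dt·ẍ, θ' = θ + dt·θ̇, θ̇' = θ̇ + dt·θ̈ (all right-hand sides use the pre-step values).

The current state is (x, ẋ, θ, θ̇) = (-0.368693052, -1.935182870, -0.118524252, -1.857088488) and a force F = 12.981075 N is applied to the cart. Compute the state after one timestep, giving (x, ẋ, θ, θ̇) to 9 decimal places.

(-0.423425829, -1.643519165, -0.171048286, -2.119127849)

sinθ=-0.118246942, cosθ=0.992984220
temp = (F + m·l·θ̇²·sinθ)/(M+m) = (12.981075 + -0.081588492)/1.429364 = 9.024633689
θ̈ = (g·sinθ − cosθ·temp)/(l·(4/3 − m·cos²θ/(M+m))) = -9.264906864
ẍ = temp − m·l·θ̈·cosθ/(M+m) = 10.312332678
Euler: x'=-0.368693052+0.028283·-1.935182870=-0.423425829, ẋ'=-1.935182870+0.028283·10.312332678=-1.643519165
       θ'=-0.118524252+0.028283·-1.857088488=-0.171048286, θ̇'=-1.857088488+0.028283·-9.264906864=-2.119127849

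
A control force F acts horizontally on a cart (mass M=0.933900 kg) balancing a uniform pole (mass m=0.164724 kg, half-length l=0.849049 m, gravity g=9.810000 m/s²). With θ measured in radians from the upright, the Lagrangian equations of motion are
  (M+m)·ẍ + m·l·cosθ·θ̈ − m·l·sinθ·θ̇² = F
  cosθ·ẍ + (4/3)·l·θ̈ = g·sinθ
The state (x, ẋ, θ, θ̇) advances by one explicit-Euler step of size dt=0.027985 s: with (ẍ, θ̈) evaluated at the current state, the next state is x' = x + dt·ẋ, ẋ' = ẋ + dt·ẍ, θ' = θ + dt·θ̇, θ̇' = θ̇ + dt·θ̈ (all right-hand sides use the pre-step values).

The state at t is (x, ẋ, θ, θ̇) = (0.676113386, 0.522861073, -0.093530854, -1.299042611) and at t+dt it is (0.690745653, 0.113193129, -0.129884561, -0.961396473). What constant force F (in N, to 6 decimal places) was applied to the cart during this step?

ẍ = (ẋ'−ẋ)/dt = (0.113193129−0.522861073)/0.027985 = -14.638840
θ̈ = (θ̇'−θ̇)/dt = (-0.961396473−-1.299042611)/0.027985 = 12.065254
sinθ=-0.093395, cosθ=0.995629
F = (M+m)·ẍ + m·l·cosθ·θ̈ − m·l·sinθ·θ̇² = -16.082581 + 1.680056 − -0.022042 = -14.380483

F = -14.380483 N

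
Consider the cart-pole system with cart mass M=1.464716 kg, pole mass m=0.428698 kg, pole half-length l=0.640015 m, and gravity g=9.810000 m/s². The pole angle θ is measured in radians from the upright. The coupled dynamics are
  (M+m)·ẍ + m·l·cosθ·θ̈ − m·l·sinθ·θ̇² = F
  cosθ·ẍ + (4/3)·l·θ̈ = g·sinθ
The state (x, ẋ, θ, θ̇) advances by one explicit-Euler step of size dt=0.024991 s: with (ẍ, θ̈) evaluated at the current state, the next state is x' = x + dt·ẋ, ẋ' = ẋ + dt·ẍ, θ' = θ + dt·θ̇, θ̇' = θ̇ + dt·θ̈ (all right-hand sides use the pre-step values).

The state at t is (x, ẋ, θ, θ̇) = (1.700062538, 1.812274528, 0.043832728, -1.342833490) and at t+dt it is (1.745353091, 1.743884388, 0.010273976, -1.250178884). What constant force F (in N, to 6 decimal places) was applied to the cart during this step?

ẍ = (ẋ'−ẋ)/dt = (1.743884388−1.812274528)/0.024991 = -2.736591
θ̈ = (θ̇'−θ̇)/dt = (-1.250178884−-1.342833490)/0.024991 = 3.707519
sinθ=0.043819, cosθ=0.999039
F = (M+m)·ẍ + m·l·cosθ·θ̈ − m·l·sinθ·θ̇² = -5.181499 + 1.016267 − 0.021679 = -4.186912

F = -4.186912 N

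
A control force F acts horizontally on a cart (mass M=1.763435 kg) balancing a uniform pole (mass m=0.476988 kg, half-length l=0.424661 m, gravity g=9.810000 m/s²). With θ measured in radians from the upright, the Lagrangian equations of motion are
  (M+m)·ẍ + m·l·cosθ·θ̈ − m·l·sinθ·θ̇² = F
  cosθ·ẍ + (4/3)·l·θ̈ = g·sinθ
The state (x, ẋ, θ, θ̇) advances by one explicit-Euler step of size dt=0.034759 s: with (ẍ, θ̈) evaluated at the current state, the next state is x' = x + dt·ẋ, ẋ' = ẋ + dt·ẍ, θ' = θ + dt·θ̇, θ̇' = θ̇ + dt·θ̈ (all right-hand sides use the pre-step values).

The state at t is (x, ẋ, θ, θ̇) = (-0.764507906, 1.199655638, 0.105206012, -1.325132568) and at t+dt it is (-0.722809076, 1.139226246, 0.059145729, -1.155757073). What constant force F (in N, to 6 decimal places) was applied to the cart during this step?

ẍ = (ẋ'−ẋ)/dt = (1.139226246−1.199655638)/0.034759 = -1.738525
θ̈ = (θ̇'−θ̇)/dt = (-1.155757073−-1.325132568)/0.034759 = 4.872853
sinθ=0.105012, cosθ=0.994471
F = (M+m)·ẍ + m·l·cosθ·θ̈ − m·l·sinθ·θ̇² = -3.895031 + 0.981579 − 0.037351 = -2.950804

F = -2.950804 N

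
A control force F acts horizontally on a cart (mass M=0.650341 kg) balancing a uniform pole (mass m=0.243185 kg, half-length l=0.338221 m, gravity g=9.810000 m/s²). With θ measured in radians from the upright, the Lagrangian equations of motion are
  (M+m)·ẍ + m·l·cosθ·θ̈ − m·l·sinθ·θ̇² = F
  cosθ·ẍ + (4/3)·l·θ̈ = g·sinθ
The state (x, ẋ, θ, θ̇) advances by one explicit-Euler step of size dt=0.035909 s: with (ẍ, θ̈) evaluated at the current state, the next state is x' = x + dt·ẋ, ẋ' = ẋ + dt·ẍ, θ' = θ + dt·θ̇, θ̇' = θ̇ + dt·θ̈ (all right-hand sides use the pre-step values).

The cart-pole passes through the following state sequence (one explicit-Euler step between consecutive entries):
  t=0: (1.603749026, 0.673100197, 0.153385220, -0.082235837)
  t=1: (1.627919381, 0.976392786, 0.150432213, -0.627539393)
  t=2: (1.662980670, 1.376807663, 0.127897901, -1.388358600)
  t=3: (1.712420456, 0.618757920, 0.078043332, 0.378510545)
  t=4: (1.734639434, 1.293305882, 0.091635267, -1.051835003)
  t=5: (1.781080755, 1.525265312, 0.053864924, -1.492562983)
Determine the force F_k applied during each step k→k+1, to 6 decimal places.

step 0→1:
  ẍ = (ẋ'−ẋ)/dt = (0.976392786−0.673100197)/0.035909 = 8.446144
  θ̈ = (θ̇'−θ̇)/dt = (-0.627539393−-0.082235837)/0.035909 = -15.185707
  sinθ=0.152784, cosθ=0.988260
  F = (M+m)·ẍ + m·l·cosθ·θ̈ − m·l·sinθ·θ̇² = 7.546849 + -1.234364 − 0.000085 = 6.312400
step 1→2:
  ẍ = (ẋ'−ẋ)/dt = (1.376807663−0.976392786)/0.035909 = 11.150822
  θ̈ = (θ̇'−θ̇)/dt = (-1.388358600−-0.627539393)/0.035909 = -21.187424
  sinθ=0.149865, cosθ=0.988706
  F = (M+m)·ẍ + m·l·cosθ·θ̈ − m·l·sinθ·θ̇² = 9.963550 + -1.722990 − 0.004854 = 8.235705
step 2→3:
  ẍ = (ẋ'−ẋ)/dt = (0.618757920−1.376807663)/0.035909 = -21.110299
  θ̈ = (θ̇'−θ̇)/dt = (0.378510545−-1.388358600)/0.035909 = 49.204075
  sinθ=0.127549, cosθ=0.991832
  F = (M+m)·ẍ + m·l·cosθ·θ̈ − m·l·sinθ·θ̇² = -18.862601 + 4.013993 − 0.020222 = -14.868830
step 3→4:
  ẍ = (ẋ'−ẋ)/dt = (1.293305882−0.618757920)/0.035909 = 18.784928
  θ̈ = (θ̇'−θ̇)/dt = (-1.051835003−0.378510545)/0.035909 = -39.832509
  sinθ=0.077964, cosθ=0.996956
  F = (M+m)·ẍ + m·l·cosθ·θ̈ − m·l·sinθ·θ̇² = 16.784821 + -3.266262 − 0.000919 = 13.517640
step 4→5:
  ẍ = (ẋ'−ẋ)/dt = (1.525265312−1.293305882)/0.035909 = 6.459646
  θ̈ = (θ̇'−θ̇)/dt = (-1.492562983−-1.051835003)/0.035909 = -12.273468
  sinθ=0.091507, cosθ=0.995804
  F = (M+m)·ẍ + m·l·cosθ·θ̈ − m·l·sinθ·θ̇² = 5.771862 + -1.005261 − 0.008327 = 4.758274

F_0 = 6.312400 N
F_1 = 8.235705 N
F_2 = -14.868830 N
F_3 = 13.517640 N
F_4 = 4.758274 N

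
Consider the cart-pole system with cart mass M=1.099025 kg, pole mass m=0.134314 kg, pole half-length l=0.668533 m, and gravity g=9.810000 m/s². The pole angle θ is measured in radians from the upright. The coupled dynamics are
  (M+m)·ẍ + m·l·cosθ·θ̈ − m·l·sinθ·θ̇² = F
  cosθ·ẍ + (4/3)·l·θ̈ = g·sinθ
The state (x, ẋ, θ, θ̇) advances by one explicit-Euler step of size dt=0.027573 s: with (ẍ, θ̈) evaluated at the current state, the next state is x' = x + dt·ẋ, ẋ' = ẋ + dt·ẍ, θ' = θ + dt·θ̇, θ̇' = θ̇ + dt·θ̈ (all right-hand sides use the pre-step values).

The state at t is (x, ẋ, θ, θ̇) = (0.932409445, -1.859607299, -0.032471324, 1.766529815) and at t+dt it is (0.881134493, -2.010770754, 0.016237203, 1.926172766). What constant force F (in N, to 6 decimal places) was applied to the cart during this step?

ẍ = (ẋ'−ẋ)/dt = (-2.010770754−-1.859607299)/0.027573 = -5.482300
θ̈ = (θ̇'−θ̇)/dt = (1.926172766−1.766529815)/0.027573 = 5.789829
sinθ=-0.032466, cosθ=0.999473
F = (M+m)·ẍ + m·l·cosθ·θ̈ − m·l·sinθ·θ̇² = -6.761534 + 0.519614 − -0.009097 = -6.232823

F = -6.232823 N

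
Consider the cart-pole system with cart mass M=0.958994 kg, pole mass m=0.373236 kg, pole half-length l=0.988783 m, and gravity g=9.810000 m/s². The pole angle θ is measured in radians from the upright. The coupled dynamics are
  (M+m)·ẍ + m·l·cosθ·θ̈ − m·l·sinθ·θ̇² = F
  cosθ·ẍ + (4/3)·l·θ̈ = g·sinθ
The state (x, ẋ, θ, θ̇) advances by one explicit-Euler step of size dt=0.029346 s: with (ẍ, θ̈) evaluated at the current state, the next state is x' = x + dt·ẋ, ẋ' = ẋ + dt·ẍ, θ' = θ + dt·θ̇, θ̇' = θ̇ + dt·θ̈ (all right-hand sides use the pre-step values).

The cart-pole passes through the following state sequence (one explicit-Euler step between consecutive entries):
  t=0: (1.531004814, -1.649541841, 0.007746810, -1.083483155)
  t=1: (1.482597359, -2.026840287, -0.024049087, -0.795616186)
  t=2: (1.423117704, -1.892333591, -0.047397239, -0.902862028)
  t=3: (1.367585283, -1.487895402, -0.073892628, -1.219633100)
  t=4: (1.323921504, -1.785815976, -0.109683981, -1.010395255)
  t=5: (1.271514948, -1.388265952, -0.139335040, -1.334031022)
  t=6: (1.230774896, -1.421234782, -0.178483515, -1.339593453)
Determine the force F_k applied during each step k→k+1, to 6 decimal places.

step 0→1:
  ẍ = (ẋ'−ẋ)/dt = (-2.026840287−-1.649541841)/0.029346 = -12.856895
  θ̈ = (θ̇'−θ̇)/dt = (-0.795616186−-1.083483155)/0.029346 = 9.809411
  sinθ=0.007747, cosθ=0.999970
  F = (M+m)·ẍ + m·l·cosθ·θ̈ − m·l·sinθ·θ̇² = -17.128341 + 3.620049 − 0.003356 = -13.511649
step 1→2:
  ẍ = (ẋ'−ẋ)/dt = (-1.892333591−-2.026840287)/0.029346 = 4.583476
  θ̈ = (θ̇'−θ̇)/dt = (-0.902862028−-0.795616186)/0.029346 = -3.654530
  sinθ=-0.024047, cosθ=0.999711
  F = (M+m)·ẍ + m·l·cosθ·θ̈ − m·l·sinθ·θ̇² = 6.106245 + -1.348312 − -0.005618 = 4.763550
step 2→3:
  ẍ = (ẋ'−ẋ)/dt = (-1.487895402−-1.892333591)/0.029346 = 13.781714
  θ̈ = (θ̇'−θ̇)/dt = (-1.219633100−-0.902862028)/0.029346 = -10.794353
  sinθ=-0.047379, cosθ=0.998877
  F = (M+m)·ẍ + m·l·cosθ·θ̈ − m·l·sinθ·θ̇² = 18.360413 + -3.979176 − -0.014253 = 14.395491
step 3→4:
  ẍ = (ẋ'−ẋ)/dt = (-1.785815976−-1.487895402)/0.029346 = -10.151999
  θ̈ = (θ̇'−θ̇)/dt = (-1.010395255−-1.219633100)/0.029346 = 7.130029
  sinθ=-0.073825, cosθ=0.997271
  F = (M+m)·ẍ + m·l·cosθ·θ̈ − m·l·sinθ·θ̇² = -13.524798 + 2.624153 − -0.040527 = -10.860118
step 4→5:
  ẍ = (ẋ'−ẋ)/dt = (-1.388265952−-1.785815976)/0.029346 = 13.546992
  θ̈ = (θ̇'−θ̇)/dt = (-1.334031022−-1.010395255)/0.029346 = -11.028275
  sinθ=-0.109464, cosθ=0.993991
  F = (M+m)·ẍ + m·l·cosθ·θ̈ − m·l·sinθ·θ̇² = 18.047709 + -4.045521 − -0.041242 = 14.043430
step 5→6:
  ẍ = (ẋ'−ẋ)/dt = (-1.421234782−-1.388265952)/0.029346 = -1.123452
  θ̈ = (θ̇'−θ̇)/dt = (-1.339593453−-1.334031022)/0.029346 = -0.189547
  sinθ=-0.138885, cosθ=0.990309
  F = (M+m)·ẍ + m·l·cosθ·θ̈ − m·l·sinθ·θ̇² = -1.496697 + -0.069274 − -0.091216 = -1.474755

F_0 = -13.511649 N
F_1 = 4.763550 N
F_2 = 14.395491 N
F_3 = -10.860118 N
F_4 = 14.043430 N
F_5 = -1.474755 N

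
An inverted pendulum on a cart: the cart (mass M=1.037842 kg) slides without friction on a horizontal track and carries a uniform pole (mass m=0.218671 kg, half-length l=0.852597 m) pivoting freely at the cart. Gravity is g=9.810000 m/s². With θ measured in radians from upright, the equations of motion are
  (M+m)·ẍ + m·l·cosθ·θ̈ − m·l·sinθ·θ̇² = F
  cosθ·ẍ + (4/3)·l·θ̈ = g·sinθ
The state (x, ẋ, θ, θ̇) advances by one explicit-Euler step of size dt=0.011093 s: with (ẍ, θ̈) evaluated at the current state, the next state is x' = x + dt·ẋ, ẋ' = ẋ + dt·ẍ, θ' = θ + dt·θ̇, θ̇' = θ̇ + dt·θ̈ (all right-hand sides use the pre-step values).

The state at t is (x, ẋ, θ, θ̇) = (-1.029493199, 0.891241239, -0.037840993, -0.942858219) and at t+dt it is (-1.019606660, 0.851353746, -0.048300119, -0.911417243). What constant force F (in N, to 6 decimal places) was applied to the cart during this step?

F = -3.983773 N

ẍ = (ẋ'−ẋ)/dt = (0.851353746−0.891241239)/0.011093 = -3.595735
θ̈ = (θ̇'−θ̇)/dt = (-0.911417243−-0.942858219)/0.011093 = 2.834308
sinθ=-0.037832, cosθ=0.999284
F = (M+m)·ẍ + m·l·cosθ·θ̈ − m·l·sinθ·θ̇² = -4.518088 + 0.528045 − -0.006270 = -3.983773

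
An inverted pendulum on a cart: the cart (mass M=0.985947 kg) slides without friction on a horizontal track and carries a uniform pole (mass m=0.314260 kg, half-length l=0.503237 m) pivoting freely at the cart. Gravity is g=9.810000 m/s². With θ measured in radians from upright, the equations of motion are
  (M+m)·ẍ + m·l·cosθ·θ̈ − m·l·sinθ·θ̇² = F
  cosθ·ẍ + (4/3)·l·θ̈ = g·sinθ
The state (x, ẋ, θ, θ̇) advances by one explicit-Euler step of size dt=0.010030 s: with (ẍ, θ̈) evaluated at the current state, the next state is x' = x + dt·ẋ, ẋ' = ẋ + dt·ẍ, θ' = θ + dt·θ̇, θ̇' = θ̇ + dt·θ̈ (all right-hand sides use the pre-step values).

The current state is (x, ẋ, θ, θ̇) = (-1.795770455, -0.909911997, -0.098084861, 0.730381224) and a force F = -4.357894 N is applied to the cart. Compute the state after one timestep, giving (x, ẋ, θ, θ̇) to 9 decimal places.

sinθ=-0.097927663, cosθ=0.995193535
temp = (F + m·l·θ̇²·sinθ)/(M+m) = (-4.357894 + -0.008261640)/1.300207 = -3.358046557
θ̈ = (g·sinθ − cosθ·temp)/(l·(4/3 − m·cos²θ/(M+m))) = 4.325455919
ẍ = temp − m·l·θ̈·cosθ/(M+m) = -3.881633259
Euler: x'=-1.795770455+0.010030·-0.909911997=-1.804896872, ẋ'=-0.909911997+0.010030·-3.881633259=-0.948844779
       θ'=-0.098084861+0.010030·0.730381224=-0.090759137, θ̇'=0.730381224+0.010030·4.325455919=0.773765547

(-1.804896872, -0.948844779, -0.090759137, 0.773765547)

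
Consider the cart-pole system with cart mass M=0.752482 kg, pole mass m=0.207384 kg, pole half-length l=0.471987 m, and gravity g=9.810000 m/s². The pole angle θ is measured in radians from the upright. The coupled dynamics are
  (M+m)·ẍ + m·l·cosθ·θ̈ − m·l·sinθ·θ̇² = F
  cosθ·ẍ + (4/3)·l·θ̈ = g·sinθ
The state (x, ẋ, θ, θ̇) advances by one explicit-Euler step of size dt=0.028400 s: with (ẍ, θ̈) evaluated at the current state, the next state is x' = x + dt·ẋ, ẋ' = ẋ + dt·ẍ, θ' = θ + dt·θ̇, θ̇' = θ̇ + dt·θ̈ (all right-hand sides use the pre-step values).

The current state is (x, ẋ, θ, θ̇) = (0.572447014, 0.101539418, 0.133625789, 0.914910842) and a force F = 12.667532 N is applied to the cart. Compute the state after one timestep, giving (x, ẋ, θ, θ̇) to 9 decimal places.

sinθ=0.133228477, cosθ=0.991085351
temp = (F + m·l·θ̇²·sinθ)/(M+m) = (12.667532 + 0.010915909)/0.959866 = 13.208560266
θ̈ = (g·sinθ − cosθ·temp)/(l·(4/3 − m·cos²θ/(M+m))) = -22.269339579
ẍ = temp − m·l·θ̈·cosθ/(M+m) = 15.459236734
Euler: x'=0.572447014+0.028400·0.101539418=0.575330733, ẋ'=0.101539418+0.028400·15.459236734=0.540581741
       θ'=0.133625789+0.028400·0.914910842=0.159609257, θ̇'=0.914910842+0.028400·-22.269339579=0.282461598

(0.575330733, 0.540581741, 0.159609257, 0.282461598)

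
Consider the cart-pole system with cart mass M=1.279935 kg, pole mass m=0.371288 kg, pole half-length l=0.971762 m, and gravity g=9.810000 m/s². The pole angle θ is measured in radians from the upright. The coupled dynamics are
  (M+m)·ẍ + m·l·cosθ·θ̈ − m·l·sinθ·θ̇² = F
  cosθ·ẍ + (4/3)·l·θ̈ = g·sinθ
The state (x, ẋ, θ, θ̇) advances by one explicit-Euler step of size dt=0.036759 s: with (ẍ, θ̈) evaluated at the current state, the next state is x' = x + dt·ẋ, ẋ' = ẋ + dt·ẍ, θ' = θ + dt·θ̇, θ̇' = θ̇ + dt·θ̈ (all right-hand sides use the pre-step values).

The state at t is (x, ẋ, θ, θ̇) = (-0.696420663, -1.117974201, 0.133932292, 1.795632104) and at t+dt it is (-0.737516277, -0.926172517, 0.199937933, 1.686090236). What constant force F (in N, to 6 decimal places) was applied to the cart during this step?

ẍ = (ẋ'−ẋ)/dt = (-0.926172517−-1.117974201)/0.036759 = 5.217816
θ̈ = (θ̇'−θ̇)/dt = (1.686090236−1.795632104)/0.036759 = -2.980001
sinθ=0.133532, cosθ=0.991044
F = (M+m)·ẍ + m·l·cosθ·θ̈ − m·l·sinθ·θ̇² = 8.615777 + -1.065566 − 0.155343 = 7.394868

F = 7.394868 N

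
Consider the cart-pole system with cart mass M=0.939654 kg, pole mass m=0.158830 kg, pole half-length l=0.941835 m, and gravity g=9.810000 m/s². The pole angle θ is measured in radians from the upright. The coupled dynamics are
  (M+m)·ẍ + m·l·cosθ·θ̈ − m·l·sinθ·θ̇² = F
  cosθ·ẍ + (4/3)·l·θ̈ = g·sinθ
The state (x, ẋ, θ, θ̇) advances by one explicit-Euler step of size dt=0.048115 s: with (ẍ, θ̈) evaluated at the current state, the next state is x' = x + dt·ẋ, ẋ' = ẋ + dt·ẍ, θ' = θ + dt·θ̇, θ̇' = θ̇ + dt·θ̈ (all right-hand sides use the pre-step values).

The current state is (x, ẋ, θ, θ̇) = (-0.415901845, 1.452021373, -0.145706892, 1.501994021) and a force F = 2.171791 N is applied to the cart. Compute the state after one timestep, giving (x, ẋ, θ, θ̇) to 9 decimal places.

sinθ=-0.145191867, cosθ=0.989403518
temp = (F + m·l·θ̇²·sinθ)/(M+m) = (2.171791 + -0.048998869)/1.098484 = 1.932474329
θ̈ = (g·sinθ − cosθ·temp)/(l·(4/3 − m·cos²θ/(M+m))) = -2.972308489
ẍ = temp − m·l·θ̈·cosθ/(M+m) = 2.332954445
Euler: x'=-0.415901845+0.048115·1.452021373=-0.346037837, ẋ'=1.452021373+0.048115·2.332954445=1.564271476
       θ'=-0.145706892+0.048115·1.501994021=-0.073438450, θ̇'=1.501994021+0.048115·-2.972308489=1.358981398

(-0.346037837, 1.564271476, -0.073438450, 1.358981398)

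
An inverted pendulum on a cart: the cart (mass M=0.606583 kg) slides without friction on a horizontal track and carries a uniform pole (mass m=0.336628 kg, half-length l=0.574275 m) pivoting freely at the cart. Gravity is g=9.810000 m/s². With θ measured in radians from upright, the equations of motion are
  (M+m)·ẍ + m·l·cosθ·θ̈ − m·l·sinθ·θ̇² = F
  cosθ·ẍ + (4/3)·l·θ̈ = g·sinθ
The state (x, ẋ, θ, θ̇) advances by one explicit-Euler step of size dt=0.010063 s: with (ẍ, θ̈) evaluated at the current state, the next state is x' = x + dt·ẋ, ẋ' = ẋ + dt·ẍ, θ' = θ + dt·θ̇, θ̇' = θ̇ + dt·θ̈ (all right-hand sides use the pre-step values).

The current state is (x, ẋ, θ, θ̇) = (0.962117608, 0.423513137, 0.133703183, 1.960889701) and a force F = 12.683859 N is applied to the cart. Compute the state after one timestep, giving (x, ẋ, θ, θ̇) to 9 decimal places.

sinθ=0.133305181, cosθ=0.991075037
temp = (F + m·l·θ̇²·sinθ)/(M+m) = (12.683859 + 0.099088557)/0.943211 = 13.552585325
θ̈ = (g·sinθ − cosθ·temp)/(l·(4/3 − m·cos²θ/(M+m))) = -21.481590673
ẍ = temp − m·l·θ̈·cosθ/(M+m) = 17.916078135
Euler: x'=0.962117608+0.010063·0.423513137=0.966379421, ẋ'=0.423513137+0.010063·17.916078135=0.603802631
       θ'=0.133703183+0.010063·1.960889701=0.153435616, θ̇'=1.960889701+0.010063·-21.481590673=1.744720454

(0.966379421, 0.603802631, 0.153435616, 1.744720454)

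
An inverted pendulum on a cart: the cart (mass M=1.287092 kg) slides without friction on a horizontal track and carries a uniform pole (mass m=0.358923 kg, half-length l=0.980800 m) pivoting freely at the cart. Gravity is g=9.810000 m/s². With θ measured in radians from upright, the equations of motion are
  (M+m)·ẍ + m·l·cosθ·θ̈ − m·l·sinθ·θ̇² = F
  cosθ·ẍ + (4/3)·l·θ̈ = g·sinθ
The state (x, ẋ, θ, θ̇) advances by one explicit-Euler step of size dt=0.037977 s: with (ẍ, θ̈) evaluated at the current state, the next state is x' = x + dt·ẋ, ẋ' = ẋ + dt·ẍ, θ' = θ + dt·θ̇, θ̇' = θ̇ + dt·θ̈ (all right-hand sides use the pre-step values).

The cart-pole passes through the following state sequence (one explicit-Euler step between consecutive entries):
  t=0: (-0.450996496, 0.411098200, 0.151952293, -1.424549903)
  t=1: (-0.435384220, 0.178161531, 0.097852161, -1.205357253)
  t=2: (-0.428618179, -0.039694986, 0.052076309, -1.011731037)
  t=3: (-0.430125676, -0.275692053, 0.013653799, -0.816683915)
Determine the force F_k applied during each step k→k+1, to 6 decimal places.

F_0 = -8.195758 N
F_1 = -7.706144 N
F_2 = -8.441882 N

step 0→1:
  ẍ = (ẋ'−ẋ)/dt = (0.178161531−0.411098200)/0.037977 = -6.133625
  θ̈ = (θ̇'−θ̇)/dt = (-1.205357253−-1.424549903)/0.037977 = 5.771721
  sinθ=0.151368, cosθ=0.988477
  F = (M+m)·ẍ + m·l·cosθ·θ̈ − m·l·sinθ·θ̇² = -10.096038 + 2.008417 − 0.108136 = -8.195758
step 1→2:
  ẍ = (ẋ'−ẋ)/dt = (-0.039694986−0.178161531)/0.037977 = -5.736538
  θ̈ = (θ̇'−θ̇)/dt = (-1.011731037−-1.205357253)/0.037977 = 5.098513
  sinθ=0.097696, cosθ=0.995216
  F = (M+m)·ẍ + m·l·cosθ·θ̈ − m·l·sinθ·θ̇² = -9.442428 + 1.786252 − 0.049968 = -7.706144
step 2→3:
  ẍ = (ẋ'−ẋ)/dt = (-0.275692053−-0.039694986)/0.037977 = -6.214210
  θ̈ = (θ̇'−θ̇)/dt = (-0.816683915−-1.011731037)/0.037977 = 5.135928
  sinθ=0.052053, cosθ=0.998644
  F = (M+m)·ẍ + m·l·cosθ·θ̈ − m·l·sinθ·θ̇² = -10.228683 + 1.805558 − 0.018757 = -8.441882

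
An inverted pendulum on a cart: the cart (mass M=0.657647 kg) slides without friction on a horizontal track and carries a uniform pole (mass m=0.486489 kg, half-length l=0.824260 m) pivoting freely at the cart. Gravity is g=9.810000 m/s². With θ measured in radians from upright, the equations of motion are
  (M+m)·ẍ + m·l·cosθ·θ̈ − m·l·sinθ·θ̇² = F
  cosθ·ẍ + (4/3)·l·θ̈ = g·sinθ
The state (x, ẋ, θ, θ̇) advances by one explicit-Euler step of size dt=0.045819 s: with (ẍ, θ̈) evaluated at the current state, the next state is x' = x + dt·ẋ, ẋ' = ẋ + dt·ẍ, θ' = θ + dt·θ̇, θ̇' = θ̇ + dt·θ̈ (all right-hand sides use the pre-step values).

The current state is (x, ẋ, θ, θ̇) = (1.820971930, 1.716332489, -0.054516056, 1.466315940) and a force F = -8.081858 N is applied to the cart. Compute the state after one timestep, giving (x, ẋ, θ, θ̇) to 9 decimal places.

(1.899612568, 1.250476212, 0.012669074, 1.867286695)

sinθ=-0.054489056, cosθ=0.998514368
temp = (F + m·l·θ̇²·sinθ)/(M+m) = (-8.081858 + -0.046978771)/1.144136 = -7.104781923
θ̈ = (g·sinθ − cosθ·temp)/(l·(4/3 − m·cos²θ/(M+m))) = 8.751189573
ẍ = temp − m·l·θ̈·cosθ/(M+m) = -10.167316560
Euler: x'=1.820971930+0.045819·1.716332489=1.899612568, ẋ'=1.716332489+0.045819·-10.167316560=1.250476212
       θ'=-0.054516056+0.045819·1.466315940=0.012669074, θ̇'=1.466315940+0.045819·8.751189573=1.867286695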